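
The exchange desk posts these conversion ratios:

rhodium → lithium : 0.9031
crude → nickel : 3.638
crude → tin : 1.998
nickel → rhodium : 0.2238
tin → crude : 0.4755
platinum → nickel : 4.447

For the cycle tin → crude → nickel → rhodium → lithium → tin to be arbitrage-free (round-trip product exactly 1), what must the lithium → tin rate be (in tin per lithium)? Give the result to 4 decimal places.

2.8602

Known legs of the cycle: 0.4755 × 3.638 × 0.2238 × 0.9031 = 0.34963036249482
For no arbitrage the full-cycle product must be 1, so the missing rate is 1 / 0.34963036249482 ≈ 2.860163.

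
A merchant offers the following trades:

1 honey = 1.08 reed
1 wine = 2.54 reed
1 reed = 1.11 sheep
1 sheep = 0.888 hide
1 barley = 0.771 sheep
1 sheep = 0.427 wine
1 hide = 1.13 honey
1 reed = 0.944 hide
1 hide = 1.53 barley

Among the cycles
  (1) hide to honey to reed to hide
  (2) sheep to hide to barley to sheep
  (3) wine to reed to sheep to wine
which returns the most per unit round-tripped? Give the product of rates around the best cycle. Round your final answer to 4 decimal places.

1.2039

(1) 1.13 × 1.08 × 0.944 = 1.15206
(2) 0.888 × 1.53 × 0.771 = 1.04751
(3) 2.54 × 1.11 × 0.427 = 1.20388
Highest is cycle (3) at 1.2039 (>1, arbitrage).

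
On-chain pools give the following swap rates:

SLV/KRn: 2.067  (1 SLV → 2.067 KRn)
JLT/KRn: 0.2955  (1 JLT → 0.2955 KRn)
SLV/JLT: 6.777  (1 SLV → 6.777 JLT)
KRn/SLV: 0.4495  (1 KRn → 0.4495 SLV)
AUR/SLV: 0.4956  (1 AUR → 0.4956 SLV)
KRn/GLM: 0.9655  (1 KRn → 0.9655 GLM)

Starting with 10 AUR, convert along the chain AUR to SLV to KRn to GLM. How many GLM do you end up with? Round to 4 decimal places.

10 AUR × 0.4956 = 4.956 SLV
4.956 SLV × 2.067 = 10.244052 KRn
10.244052 KRn × 0.9655 = 9.890632206 GLM

9.8906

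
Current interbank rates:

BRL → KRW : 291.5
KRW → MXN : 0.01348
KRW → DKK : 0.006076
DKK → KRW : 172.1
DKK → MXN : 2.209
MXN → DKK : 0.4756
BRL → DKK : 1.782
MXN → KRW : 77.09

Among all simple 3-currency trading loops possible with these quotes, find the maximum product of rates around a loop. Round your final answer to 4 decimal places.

1.1033

DKK→KRW→MXN→DKK: 172.1 × 0.01348 × 0.4756 = 1.10335
DKK→MXN→KRW→DKK: 2.209 × 77.09 × 0.006076 = 1.03469
Maximum is DKK→KRW→MXN→DKK at 1.1033; arbitrage exists.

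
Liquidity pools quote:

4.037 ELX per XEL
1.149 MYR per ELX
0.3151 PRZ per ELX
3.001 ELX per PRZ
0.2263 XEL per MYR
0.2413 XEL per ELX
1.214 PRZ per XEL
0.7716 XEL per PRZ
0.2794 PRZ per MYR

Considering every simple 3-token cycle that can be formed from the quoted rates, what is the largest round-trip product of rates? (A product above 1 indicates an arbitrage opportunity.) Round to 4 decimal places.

1.0497

MYR→XEL→ELX→MYR: 0.2263 × 4.037 × 1.149 = 1.04970
PRZ→XEL→ELX→PRZ: 0.7716 × 4.037 × 0.3151 = 0.98152
PRZ→ELX→MYR→PRZ: 3.001 × 1.149 × 0.2794 = 0.96341
PRZ→ELX→XEL→PRZ: 3.001 × 0.2413 × 1.214 = 0.87911
Maximum is MYR→XEL→ELX→MYR at 1.0497; arbitrage exists.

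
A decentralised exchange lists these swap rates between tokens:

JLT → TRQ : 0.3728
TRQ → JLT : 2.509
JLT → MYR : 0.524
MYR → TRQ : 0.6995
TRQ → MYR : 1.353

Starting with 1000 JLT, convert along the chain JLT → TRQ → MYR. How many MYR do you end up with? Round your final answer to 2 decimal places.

504.40

1000 JLT × 0.3728 = 372.8 TRQ
372.8 TRQ × 1.353 = 504.3984 MYR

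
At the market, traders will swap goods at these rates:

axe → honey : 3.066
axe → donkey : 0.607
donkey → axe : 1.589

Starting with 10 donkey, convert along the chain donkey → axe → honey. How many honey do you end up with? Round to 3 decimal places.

10 donkey × 1.589 = 15.89 axe
15.89 axe × 3.066 = 48.71874 honey

48.719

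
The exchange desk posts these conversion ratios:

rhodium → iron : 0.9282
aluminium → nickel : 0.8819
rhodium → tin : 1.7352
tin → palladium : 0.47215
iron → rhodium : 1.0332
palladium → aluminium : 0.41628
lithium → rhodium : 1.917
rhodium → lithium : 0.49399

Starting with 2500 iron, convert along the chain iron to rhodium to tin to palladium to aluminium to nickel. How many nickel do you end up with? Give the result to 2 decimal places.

2500 iron × 1.0332 = 2583 rhodium
2583 rhodium × 1.7352 = 4482.0216 tin
4482.0216 tin × 0.47215 = 2116.18649844 palladium
2116.18649844 palladium × 0.41628 = 880.9261155706032 aluminium
880.9261155706032 aluminium × 0.8819 = 776.88874132171496208 nickel

776.89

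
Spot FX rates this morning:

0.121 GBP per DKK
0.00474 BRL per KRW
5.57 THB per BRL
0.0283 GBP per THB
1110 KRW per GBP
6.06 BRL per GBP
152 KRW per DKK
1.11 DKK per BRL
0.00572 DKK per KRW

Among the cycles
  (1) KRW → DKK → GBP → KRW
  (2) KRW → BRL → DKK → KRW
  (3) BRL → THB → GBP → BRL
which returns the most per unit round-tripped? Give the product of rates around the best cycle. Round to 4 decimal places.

(1) 0.00572 × 0.121 × 1110 = 0.76825
(2) 0.00474 × 1.11 × 152 = 0.79973
(3) 5.57 × 0.0283 × 6.06 = 0.95524
Highest is cycle (3) at 0.9552 (≤1, no arbitrage).

0.9552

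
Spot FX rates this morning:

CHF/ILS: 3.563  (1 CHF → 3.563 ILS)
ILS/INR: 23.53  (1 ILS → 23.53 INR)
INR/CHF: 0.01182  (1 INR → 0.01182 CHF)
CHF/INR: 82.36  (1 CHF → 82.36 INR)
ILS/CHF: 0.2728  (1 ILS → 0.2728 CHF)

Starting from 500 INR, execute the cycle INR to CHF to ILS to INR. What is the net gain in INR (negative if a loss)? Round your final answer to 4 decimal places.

-4.5210

500 INR × 0.01182 = 5.91 CHF
5.91 CHF × 3.563 = 21.05733 ILS
21.05733 ILS × 23.53 = 495.4789749 INR
Net change: 495.4789749 − 500 = -4.5210251 INR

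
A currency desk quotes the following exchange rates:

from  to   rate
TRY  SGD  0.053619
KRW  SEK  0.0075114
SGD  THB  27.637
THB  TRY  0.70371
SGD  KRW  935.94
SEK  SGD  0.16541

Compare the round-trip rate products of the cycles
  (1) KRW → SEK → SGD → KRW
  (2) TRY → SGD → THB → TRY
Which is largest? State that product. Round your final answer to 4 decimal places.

(1) 0.0075114 × 0.16541 × 935.94 = 1.16287
(2) 0.053619 × 27.637 × 0.70371 = 1.04281
Highest is cycle (1) at 1.1629 (>1, arbitrage).

1.1629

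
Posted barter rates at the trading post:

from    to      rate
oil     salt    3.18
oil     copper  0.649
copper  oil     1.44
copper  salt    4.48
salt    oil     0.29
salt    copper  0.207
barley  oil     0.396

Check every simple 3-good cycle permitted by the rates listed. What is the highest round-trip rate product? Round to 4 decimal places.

salt→copper→oil→salt: 0.207 × 1.44 × 3.18 = 0.94789
salt→oil→copper→salt: 0.29 × 0.649 × 4.48 = 0.84318
Maximum is salt→copper→oil→salt at 0.9479; no arbitrage — every cycle loses value.

0.9479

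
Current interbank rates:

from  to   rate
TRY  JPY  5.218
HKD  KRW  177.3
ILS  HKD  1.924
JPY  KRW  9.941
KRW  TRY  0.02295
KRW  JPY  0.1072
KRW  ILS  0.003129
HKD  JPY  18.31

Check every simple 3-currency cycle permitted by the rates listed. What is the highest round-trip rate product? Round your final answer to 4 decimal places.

KRW→TRY→JPY→KRW: 0.02295 × 5.218 × 9.941 = 1.19047
KRW→ILS→HKD→KRW: 0.003129 × 1.924 × 177.3 = 1.06738
Maximum is KRW→TRY→JPY→KRW at 1.1905; arbitrage exists.

1.1905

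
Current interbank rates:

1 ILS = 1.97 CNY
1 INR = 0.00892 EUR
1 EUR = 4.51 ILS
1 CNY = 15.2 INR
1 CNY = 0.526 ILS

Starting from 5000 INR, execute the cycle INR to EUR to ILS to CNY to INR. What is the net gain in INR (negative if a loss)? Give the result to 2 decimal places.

5000 INR × 0.00892 = 44.6 EUR
44.6 EUR × 4.51 = 201.146 ILS
201.146 ILS × 1.97 = 396.25762 CNY
396.25762 CNY × 15.2 = 6023.115824 INR
Net change: 6023.115824 − 5000 = 1023.115824 INR

1023.12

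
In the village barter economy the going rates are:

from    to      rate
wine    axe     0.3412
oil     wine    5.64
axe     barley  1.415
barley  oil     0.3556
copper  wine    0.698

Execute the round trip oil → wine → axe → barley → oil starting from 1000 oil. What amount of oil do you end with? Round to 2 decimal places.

1000 oil × 5.64 = 5640 wine
5640 wine × 0.3412 = 1924.368 axe
1924.368 axe × 1.415 = 2722.98072 barley
2722.98072 barley × 0.3556 = 968.291944032 oil

968.29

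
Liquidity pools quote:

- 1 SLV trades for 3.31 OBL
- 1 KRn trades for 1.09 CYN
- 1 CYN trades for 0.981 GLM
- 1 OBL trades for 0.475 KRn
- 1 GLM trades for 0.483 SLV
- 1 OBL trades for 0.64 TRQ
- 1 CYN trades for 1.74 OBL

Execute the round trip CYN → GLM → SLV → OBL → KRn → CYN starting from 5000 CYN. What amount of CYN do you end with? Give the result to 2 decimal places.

4060.08

5000 CYN × 0.981 = 4905 GLM
4905 GLM × 0.483 = 2369.115 SLV
2369.115 SLV × 3.31 = 7841.77065 OBL
7841.77065 OBL × 0.475 = 3724.84105875 KRn
3724.84105875 KRn × 1.09 = 4060.0767540375 CYN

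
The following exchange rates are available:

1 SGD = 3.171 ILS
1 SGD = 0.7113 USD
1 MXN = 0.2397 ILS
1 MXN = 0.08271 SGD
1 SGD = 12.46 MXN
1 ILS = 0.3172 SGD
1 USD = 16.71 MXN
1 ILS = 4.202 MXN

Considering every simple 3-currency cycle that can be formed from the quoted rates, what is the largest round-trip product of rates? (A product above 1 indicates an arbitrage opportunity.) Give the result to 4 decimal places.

1.1021

MXN→SGD→ILS→MXN: 0.08271 × 3.171 × 4.202 = 1.10207
USD→MXN→SGD→USD: 16.71 × 0.08271 × 0.7113 = 0.98308
MXN→ILS→SGD→MXN: 0.2397 × 0.3172 × 12.46 = 0.94737
Maximum is MXN→SGD→ILS→MXN at 1.1021; arbitrage exists.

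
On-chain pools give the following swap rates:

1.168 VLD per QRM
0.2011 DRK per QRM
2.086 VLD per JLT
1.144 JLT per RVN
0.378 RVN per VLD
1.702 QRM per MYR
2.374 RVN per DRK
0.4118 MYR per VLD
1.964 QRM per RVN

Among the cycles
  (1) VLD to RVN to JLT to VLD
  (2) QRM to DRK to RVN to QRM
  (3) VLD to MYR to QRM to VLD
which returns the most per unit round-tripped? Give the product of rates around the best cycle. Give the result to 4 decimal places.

(1) 0.378 × 1.144 × 2.086 = 0.90205
(2) 0.2011 × 2.374 × 1.964 = 0.93764
(3) 0.4118 × 1.702 × 1.168 = 0.81863
Highest is cycle (2) at 0.9376 (≤1, no arbitrage).

0.9376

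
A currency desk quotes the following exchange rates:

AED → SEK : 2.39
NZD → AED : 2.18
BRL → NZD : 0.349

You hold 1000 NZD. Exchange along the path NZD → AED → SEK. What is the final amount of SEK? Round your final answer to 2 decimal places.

5210.20

1000 NZD × 2.18 = 2180 AED
2180 AED × 2.39 = 5210.2 SEK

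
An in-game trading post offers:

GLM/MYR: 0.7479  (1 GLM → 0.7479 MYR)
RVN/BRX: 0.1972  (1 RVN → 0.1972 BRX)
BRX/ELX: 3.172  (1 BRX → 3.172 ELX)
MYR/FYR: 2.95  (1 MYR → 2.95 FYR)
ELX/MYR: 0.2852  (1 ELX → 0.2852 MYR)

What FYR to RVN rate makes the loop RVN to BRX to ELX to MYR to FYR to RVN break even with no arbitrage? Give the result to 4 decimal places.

1.9002

Known legs of the cycle: 0.1972 × 3.172 × 0.2852 × 2.95 = 0.526273650656
For no arbitrage the full-cycle product must be 1, so the missing rate is 1 / 0.526273650656 ≈ 1.900152.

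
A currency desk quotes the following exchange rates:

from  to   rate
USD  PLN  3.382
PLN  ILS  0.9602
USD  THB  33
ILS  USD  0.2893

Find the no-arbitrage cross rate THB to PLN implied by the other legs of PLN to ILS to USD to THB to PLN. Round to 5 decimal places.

Known legs of the cycle: 0.9602 × 0.2893 × 33 = 9.16693338
For no arbitrage the full-cycle product must be 1, so the missing rate is 1 / 9.16693338 ≈ 0.1090877.

0.10909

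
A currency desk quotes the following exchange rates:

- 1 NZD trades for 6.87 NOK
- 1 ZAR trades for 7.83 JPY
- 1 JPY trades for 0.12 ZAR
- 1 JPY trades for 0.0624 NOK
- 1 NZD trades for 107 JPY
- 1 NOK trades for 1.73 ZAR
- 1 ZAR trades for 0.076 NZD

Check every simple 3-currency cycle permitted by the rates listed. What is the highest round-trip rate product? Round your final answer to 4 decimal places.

0.9758

NZD→JPY→ZAR→NZD: 107 × 0.12 × 0.076 = 0.97584
NZD→NOK→ZAR→NZD: 6.87 × 1.73 × 0.076 = 0.90327
NOK→ZAR→JPY→NOK: 1.73 × 7.83 × 0.0624 = 0.84526
Maximum is NZD→JPY→ZAR→NZD at 0.9758; no arbitrage — every cycle loses value.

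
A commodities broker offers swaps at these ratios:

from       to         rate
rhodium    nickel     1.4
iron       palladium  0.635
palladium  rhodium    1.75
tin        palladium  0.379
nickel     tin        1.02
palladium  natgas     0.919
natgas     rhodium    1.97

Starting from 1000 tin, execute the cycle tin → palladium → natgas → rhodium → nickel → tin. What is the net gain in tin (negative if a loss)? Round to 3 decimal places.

-20.174

1000 tin × 0.379 = 379 palladium
379 palladium × 0.919 = 348.301 natgas
348.301 natgas × 1.97 = 686.15297 rhodium
686.15297 rhodium × 1.4 = 960.614158 nickel
960.614158 nickel × 1.02 = 979.82644116 tin
Net change: 979.82644116 − 1000 = -20.17355884 tin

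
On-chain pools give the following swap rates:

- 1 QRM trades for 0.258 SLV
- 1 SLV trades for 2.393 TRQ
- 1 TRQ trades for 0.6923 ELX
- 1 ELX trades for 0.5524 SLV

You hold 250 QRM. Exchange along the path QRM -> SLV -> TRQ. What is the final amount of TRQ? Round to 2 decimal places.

250 QRM × 0.258 = 64.5 SLV
64.5 SLV × 2.393 = 154.3485 TRQ

154.35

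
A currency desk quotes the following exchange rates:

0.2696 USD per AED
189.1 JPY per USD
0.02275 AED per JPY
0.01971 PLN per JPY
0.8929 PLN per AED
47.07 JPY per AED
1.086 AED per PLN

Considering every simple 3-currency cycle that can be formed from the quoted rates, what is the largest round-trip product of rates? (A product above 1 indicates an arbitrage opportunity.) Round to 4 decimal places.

1.1598

AED→USD→JPY→AED: 0.2696 × 189.1 × 0.02275 = 1.15983
PLN→AED→JPY→PLN: 1.086 × 47.07 × 0.01971 = 1.00754
Maximum is AED→USD→JPY→AED at 1.1598; arbitrage exists.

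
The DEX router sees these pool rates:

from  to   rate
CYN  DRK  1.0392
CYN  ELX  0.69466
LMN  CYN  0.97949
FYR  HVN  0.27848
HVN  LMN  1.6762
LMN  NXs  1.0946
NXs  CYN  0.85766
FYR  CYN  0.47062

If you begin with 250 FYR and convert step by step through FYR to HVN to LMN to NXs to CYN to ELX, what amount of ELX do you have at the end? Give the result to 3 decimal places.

76.103

250 FYR × 0.27848 = 69.62 HVN
69.62 HVN × 1.6762 = 116.697044 LMN
116.697044 LMN × 1.0946 = 127.7365843624 NXs
127.7365843624 NXs × 0.85766 = 109.554558944255984 CYN
109.554558944255984 CYN × 0.69466 = 76.10316991621686184544 ELX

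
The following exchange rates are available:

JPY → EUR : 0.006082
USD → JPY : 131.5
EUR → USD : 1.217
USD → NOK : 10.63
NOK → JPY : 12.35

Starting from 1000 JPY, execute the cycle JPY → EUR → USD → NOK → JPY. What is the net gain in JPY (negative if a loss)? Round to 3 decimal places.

1000 JPY × 0.006082 = 6.082 EUR
6.082 EUR × 1.217 = 7.401794 USD
7.401794 USD × 10.63 = 78.68107022 NOK
78.68107022 NOK × 12.35 = 971.711217217 JPY
Net change: 971.711217217 − 1000 = -28.288782783 JPY

-28.289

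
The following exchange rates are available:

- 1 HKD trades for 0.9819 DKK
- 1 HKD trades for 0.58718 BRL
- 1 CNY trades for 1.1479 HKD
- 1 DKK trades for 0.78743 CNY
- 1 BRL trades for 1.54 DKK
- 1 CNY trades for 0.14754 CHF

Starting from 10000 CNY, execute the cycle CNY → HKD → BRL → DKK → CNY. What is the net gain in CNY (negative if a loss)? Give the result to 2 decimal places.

-1826.50

10000 CNY × 1.1479 = 11479 HKD
11479 HKD × 0.58718 = 6740.23922 BRL
6740.23922 BRL × 1.54 = 10379.9683988 DKK
10379.9683988 DKK × 0.78743 = 8173.498516267084 CNY
Net change: 8173.498516267084 − 10000 = -1826.501483732916 CNY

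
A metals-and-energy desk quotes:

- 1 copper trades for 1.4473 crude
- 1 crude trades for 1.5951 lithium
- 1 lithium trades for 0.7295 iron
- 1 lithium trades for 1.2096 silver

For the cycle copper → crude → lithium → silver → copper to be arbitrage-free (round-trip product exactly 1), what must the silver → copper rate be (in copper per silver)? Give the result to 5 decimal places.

0.35811

Known legs of the cycle: 1.4473 × 1.5951 × 1.2096 = 2.792468323008
For no arbitrage the full-cycle product must be 1, so the missing rate is 1 / 2.792468323008 ≈ 0.3581061.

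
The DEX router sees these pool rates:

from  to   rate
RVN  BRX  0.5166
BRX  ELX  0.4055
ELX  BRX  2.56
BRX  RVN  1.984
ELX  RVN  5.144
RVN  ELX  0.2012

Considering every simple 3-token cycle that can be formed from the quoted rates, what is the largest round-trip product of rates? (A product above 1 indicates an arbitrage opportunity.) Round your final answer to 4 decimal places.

1.0776

ELX→RVN→BRX→ELX: 5.144 × 0.5166 × 0.4055 = 1.07757
ELX→BRX→RVN→ELX: 2.56 × 1.984 × 0.2012 = 1.02190
Maximum is ELX→RVN→BRX→ELX at 1.0776; arbitrage exists.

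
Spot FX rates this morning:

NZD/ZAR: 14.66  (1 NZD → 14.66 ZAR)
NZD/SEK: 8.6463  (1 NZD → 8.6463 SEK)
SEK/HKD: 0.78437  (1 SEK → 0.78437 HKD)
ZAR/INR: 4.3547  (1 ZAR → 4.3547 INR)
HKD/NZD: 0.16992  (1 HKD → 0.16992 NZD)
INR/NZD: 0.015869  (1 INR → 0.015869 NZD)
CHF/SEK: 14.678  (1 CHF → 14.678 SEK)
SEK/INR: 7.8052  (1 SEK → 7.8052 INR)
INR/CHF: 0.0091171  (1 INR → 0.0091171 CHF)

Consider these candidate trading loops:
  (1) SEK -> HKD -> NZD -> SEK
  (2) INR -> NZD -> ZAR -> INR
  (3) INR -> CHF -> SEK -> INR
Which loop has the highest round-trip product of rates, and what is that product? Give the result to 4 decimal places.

1.1524

(1) 0.78437 × 0.16992 × 8.6463 = 1.15238
(2) 0.015869 × 14.66 × 4.3547 = 1.01308
(3) 0.0091171 × 14.678 × 7.8052 = 1.04450
Highest is cycle (1) at 1.1524 (>1, arbitrage).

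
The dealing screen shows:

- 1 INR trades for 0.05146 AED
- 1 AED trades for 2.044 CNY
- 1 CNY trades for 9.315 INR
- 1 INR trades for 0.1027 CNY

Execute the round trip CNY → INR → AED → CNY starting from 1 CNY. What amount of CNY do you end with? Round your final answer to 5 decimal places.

0.97979

1 CNY × 9.315 = 9.315 INR
9.315 INR × 0.05146 = 0.4793499 AED
0.4793499 AED × 2.044 = 0.9797911956 CNY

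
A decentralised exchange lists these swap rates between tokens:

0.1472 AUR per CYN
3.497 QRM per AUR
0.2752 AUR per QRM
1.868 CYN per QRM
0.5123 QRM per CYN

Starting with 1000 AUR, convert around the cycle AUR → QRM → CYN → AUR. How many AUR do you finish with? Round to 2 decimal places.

961.57

1000 AUR × 3.497 = 3497 QRM
3497 QRM × 1.868 = 6532.396 CYN
6532.396 CYN × 0.1472 = 961.5686912 AUR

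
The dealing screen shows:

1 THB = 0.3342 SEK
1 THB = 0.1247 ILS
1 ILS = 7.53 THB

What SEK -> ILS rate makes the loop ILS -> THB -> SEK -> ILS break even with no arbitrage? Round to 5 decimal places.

0.39737

Known legs of the cycle: 7.53 × 0.3342 = 2.516526
For no arbitrage the full-cycle product must be 1, so the missing rate is 1 / 2.516526 ≈ 0.3973732.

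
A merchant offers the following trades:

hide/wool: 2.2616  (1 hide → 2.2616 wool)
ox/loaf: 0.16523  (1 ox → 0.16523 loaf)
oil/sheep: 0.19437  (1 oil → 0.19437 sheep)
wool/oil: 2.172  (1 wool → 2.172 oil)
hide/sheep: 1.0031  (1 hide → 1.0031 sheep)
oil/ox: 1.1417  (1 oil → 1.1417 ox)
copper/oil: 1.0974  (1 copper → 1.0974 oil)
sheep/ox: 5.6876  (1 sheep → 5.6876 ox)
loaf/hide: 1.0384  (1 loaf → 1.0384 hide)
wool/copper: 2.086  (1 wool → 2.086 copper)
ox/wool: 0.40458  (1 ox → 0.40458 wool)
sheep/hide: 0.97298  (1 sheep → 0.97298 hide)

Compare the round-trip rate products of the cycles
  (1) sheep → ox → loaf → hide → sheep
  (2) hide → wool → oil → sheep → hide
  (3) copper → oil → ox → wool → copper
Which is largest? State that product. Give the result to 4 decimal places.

1.0574

(1) 5.6876 × 0.16523 × 1.0384 × 1.0031 = 0.97887
(2) 2.2616 × 2.172 × 0.19437 × 0.97298 = 0.92899
(3) 1.0974 × 1.1417 × 0.40458 × 2.086 = 1.05739
Highest is cycle (3) at 1.0574 (>1, arbitrage).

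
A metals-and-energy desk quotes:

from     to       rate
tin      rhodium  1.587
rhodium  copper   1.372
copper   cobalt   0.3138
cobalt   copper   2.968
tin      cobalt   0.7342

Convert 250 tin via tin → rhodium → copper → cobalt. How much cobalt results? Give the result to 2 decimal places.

170.81

250 tin × 1.587 = 396.75 rhodium
396.75 rhodium × 1.372 = 544.341 copper
544.341 copper × 0.3138 = 170.8142058 cobalt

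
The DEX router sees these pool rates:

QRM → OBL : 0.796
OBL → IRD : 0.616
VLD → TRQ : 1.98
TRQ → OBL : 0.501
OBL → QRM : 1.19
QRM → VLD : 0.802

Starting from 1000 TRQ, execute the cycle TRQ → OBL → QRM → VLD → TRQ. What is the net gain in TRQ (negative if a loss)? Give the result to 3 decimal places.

-53.274

1000 TRQ × 0.501 = 501 OBL
501 OBL × 1.19 = 596.19 QRM
596.19 QRM × 0.802 = 478.14438 VLD
478.14438 VLD × 1.98 = 946.7258724 TRQ
Net change: 946.7258724 − 1000 = -53.2741276 TRQ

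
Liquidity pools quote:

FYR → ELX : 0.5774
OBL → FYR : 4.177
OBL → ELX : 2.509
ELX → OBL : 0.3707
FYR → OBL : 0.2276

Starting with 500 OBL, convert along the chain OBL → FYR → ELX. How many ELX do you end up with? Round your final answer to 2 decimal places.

1205.90

500 OBL × 4.177 = 2088.5 FYR
2088.5 FYR × 0.5774 = 1205.8999 ELX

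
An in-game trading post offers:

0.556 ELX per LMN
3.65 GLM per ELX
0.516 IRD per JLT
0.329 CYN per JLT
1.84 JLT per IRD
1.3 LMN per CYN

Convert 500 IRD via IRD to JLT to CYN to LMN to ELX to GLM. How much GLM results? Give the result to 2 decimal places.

798.54

500 IRD × 1.84 = 920 JLT
920 JLT × 0.329 = 302.68 CYN
302.68 CYN × 1.3 = 393.484 LMN
393.484 LMN × 0.556 = 218.777104 ELX
218.777104 ELX × 3.65 = 798.5364296 GLM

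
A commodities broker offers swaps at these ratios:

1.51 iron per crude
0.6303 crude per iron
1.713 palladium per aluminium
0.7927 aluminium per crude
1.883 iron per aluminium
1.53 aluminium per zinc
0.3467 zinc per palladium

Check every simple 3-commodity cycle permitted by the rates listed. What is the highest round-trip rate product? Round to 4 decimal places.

aluminium→iron→crude→aluminium: 1.883 × 0.6303 × 0.7927 = 0.94082
palladium→zinc→aluminium→palladium: 0.3467 × 1.53 × 1.713 = 0.90866
Maximum is aluminium→iron→crude→aluminium at 0.9408; no arbitrage — every cycle loses value.

0.9408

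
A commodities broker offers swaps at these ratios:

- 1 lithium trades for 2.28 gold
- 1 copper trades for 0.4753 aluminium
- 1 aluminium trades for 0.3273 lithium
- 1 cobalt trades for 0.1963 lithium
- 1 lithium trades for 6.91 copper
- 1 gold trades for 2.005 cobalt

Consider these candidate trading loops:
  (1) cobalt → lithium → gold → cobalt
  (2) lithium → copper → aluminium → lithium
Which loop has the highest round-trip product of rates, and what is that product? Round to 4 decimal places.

(1) 0.1963 × 2.28 × 2.005 = 0.89737
(2) 6.91 × 0.4753 × 0.3273 = 1.07496
Highest is cycle (2) at 1.0750 (>1, arbitrage).

1.0750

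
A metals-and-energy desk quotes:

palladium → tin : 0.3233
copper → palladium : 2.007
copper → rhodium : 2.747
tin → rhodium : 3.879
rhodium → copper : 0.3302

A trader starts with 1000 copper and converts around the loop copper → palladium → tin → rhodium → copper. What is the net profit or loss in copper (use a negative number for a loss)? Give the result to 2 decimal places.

1000 copper × 2.007 = 2007 palladium
2007 palladium × 0.3233 = 648.8631 tin
648.8631 tin × 3.879 = 2516.9399649 rhodium
2516.9399649 rhodium × 0.3302 = 831.09357640998 copper
Net change: 831.09357640998 − 1000 = -168.90642359002 copper

-168.91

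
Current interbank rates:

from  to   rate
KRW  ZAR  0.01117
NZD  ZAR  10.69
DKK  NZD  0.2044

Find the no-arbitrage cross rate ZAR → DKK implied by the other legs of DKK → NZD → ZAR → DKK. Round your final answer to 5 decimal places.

0.45766

Known legs of the cycle: 0.2044 × 10.69 = 2.185036
For no arbitrage the full-cycle product must be 1, so the missing rate is 1 / 2.185036 ≈ 0.4576584.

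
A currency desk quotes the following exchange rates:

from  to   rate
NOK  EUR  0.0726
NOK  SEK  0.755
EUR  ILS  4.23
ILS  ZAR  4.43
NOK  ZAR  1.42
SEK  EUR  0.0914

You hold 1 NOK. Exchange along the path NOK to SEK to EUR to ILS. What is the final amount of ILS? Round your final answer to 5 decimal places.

0.29190

1 NOK × 0.755 = 0.755 SEK
0.755 SEK × 0.0914 = 0.069007 EUR
0.069007 EUR × 4.23 = 0.29189961 ILS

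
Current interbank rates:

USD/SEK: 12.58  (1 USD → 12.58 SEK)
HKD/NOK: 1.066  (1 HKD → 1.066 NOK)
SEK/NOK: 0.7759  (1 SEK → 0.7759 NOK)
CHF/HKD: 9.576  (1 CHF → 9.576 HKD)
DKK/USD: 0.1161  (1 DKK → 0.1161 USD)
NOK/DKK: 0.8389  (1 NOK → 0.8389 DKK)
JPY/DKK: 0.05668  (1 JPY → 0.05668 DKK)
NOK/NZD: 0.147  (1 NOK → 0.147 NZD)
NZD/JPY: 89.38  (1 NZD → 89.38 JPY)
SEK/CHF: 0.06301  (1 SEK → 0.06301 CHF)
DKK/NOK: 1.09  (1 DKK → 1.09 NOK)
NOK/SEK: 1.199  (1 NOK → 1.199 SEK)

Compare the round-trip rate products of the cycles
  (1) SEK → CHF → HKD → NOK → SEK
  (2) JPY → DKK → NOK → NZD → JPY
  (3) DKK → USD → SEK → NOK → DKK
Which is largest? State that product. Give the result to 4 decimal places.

0.9507

(1) 0.06301 × 9.576 × 1.066 × 1.199 = 0.77121
(2) 0.05668 × 1.09 × 0.147 × 89.38 = 0.81173
(3) 0.1161 × 12.58 × 0.7759 × 0.8389 = 0.95067
Highest is cycle (3) at 0.9507 (≤1, no arbitrage).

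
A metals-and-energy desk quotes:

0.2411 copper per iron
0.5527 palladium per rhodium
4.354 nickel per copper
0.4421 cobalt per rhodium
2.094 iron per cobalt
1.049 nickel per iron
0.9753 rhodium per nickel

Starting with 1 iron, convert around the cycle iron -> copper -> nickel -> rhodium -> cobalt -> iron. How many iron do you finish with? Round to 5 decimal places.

1 iron × 0.2411 = 0.2411 copper
0.2411 copper × 4.354 = 1.0497494 nickel
1.0497494 nickel × 0.9753 = 1.02382058982 rhodium
1.02382058982 rhodium × 0.4421 = 0.452631082759422 cobalt
0.452631082759422 cobalt × 2.094 = 0.947809487298229668 iron

0.94781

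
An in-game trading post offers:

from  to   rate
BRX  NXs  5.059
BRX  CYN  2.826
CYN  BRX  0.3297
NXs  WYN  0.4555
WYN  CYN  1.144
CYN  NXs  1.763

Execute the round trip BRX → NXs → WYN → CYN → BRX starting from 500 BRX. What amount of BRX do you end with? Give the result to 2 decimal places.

434.58

500 BRX × 5.059 = 2529.5 NXs
2529.5 NXs × 0.4555 = 1152.18725 WYN
1152.18725 WYN × 1.144 = 1318.102214 CYN
1318.102214 CYN × 0.3297 = 434.5782999558 BRX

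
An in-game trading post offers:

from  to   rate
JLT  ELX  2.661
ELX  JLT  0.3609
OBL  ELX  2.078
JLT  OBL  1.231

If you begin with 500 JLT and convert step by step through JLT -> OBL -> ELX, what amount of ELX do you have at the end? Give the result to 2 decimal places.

1279.01

500 JLT × 1.231 = 615.5 OBL
615.5 OBL × 2.078 = 1279.009 ELX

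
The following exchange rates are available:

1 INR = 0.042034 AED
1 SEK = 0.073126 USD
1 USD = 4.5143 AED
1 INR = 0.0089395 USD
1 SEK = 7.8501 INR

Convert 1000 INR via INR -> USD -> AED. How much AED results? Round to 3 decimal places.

1000 INR × 0.0089395 = 8.9395 USD
8.9395 USD × 4.5143 = 40.35558485 AED

40.356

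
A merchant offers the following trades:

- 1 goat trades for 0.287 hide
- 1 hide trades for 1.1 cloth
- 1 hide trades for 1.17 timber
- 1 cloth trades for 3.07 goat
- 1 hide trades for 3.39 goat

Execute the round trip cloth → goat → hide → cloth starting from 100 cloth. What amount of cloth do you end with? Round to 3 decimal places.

96.920

100 cloth × 3.07 = 307 goat
307 goat × 0.287 = 88.109 hide
88.109 hide × 1.1 = 96.9199 cloth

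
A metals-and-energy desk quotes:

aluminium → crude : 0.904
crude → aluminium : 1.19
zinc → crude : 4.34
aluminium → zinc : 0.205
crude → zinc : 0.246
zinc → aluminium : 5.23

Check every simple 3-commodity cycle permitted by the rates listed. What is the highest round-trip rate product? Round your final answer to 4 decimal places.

zinc→aluminium→crude→zinc: 5.23 × 0.904 × 0.246 = 1.16307
zinc→crude→aluminium→zinc: 4.34 × 1.19 × 0.205 = 1.05874
Maximum is zinc→aluminium→crude→zinc at 1.1631; arbitrage exists.

1.1631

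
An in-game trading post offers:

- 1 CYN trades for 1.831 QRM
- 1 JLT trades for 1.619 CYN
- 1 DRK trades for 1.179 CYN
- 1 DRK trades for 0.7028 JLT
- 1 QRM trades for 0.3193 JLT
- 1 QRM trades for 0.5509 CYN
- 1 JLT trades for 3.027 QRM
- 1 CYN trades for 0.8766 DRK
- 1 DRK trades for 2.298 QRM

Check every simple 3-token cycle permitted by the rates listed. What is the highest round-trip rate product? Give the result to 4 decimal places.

DRK→QRM→CYN→DRK: 2.298 × 0.5509 × 0.8766 = 1.10975
DRK→JLT→CYN→DRK: 0.7028 × 1.619 × 0.8766 = 0.99742
QRM→JLT→CYN→QRM: 0.3193 × 1.619 × 1.831 = 0.94653
Maximum is DRK→QRM→CYN→DRK at 1.1097; arbitrage exists.

1.1097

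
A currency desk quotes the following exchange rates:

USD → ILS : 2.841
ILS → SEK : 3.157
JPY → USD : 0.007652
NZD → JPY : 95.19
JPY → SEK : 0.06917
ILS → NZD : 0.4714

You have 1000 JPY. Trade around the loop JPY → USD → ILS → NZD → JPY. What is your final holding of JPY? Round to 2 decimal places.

1000 JPY × 0.007652 = 7.652 USD
7.652 USD × 2.841 = 21.739332 ILS
21.739332 ILS × 0.4714 = 10.2479211048 NZD
10.2479211048 NZD × 95.19 = 975.499609965912 JPY

975.50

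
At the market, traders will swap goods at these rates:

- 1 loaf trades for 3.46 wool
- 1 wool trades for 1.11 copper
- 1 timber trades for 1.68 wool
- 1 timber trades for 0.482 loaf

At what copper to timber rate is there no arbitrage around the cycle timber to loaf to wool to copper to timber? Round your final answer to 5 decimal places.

0.54020

Known legs of the cycle: 0.482 × 3.46 × 1.11 = 1.8511692
For no arbitrage the full-cycle product must be 1, so the missing rate is 1 / 1.8511692 ≈ 0.5401991.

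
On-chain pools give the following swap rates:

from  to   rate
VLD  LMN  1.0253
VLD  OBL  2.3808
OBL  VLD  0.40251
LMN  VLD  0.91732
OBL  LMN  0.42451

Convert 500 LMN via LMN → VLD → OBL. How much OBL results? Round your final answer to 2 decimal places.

500 LMN × 0.91732 = 458.66 VLD
458.66 VLD × 2.3808 = 1091.977728 OBL

1091.98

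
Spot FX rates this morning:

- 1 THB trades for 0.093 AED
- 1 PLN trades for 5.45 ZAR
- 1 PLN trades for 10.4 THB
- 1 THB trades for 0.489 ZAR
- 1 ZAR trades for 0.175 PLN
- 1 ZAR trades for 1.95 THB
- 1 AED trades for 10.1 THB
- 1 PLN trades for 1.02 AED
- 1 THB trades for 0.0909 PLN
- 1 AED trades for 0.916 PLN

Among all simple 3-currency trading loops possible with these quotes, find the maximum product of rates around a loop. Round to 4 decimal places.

0.9660

THB→PLN→ZAR→THB: 0.0909 × 5.45 × 1.95 = 0.96604
THB→PLN→AED→THB: 0.0909 × 1.02 × 10.1 = 0.93645
THB→ZAR→PLN→THB: 0.489 × 0.175 × 10.4 = 0.88998
THB→AED→PLN→THB: 0.093 × 0.916 × 10.4 = 0.88596
Maximum is THB→PLN→ZAR→THB at 0.9660; no arbitrage — every cycle loses value.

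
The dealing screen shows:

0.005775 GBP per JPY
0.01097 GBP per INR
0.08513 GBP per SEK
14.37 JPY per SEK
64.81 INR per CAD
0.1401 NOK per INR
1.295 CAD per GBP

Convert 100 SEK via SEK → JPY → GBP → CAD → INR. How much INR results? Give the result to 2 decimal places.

100 SEK × 14.37 = 1437 JPY
1437 JPY × 0.005775 = 8.298675 GBP
8.298675 GBP × 1.295 = 10.746784125 CAD
10.746784125 CAD × 64.81 = 696.49907914125 INR

696.50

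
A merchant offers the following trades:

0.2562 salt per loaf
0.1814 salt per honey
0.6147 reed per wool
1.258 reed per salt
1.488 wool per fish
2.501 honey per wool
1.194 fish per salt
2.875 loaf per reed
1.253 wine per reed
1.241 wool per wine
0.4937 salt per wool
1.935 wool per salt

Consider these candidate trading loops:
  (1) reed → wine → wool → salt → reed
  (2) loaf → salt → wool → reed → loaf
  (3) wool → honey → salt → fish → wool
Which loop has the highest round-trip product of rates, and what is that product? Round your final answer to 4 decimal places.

0.9658

(1) 1.253 × 1.241 × 0.4937 × 1.258 = 0.96575
(2) 0.2562 × 1.935 × 0.6147 × 2.875 = 0.87612
(3) 2.501 × 0.1814 × 1.194 × 1.488 = 0.80604
Highest is cycle (1) at 0.9658 (≤1, no arbitrage).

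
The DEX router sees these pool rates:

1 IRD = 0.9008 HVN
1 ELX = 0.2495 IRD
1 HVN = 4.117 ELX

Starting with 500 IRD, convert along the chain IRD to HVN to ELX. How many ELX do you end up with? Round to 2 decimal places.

1854.30

500 IRD × 0.9008 = 450.4 HVN
450.4 HVN × 4.117 = 1854.2968 ELX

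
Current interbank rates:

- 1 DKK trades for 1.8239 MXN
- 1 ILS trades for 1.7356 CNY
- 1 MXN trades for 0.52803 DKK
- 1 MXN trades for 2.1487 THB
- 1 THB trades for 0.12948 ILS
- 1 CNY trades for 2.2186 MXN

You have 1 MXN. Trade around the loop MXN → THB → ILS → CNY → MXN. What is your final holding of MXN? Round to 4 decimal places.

1.0713

1 MXN × 2.1487 = 2.1487 THB
2.1487 THB × 0.12948 = 0.278213676 ILS
0.278213676 ILS × 1.7356 = 0.4828676560656 CNY
0.4828676560656 CNY × 2.2186 = 1.07129018174714016 MXN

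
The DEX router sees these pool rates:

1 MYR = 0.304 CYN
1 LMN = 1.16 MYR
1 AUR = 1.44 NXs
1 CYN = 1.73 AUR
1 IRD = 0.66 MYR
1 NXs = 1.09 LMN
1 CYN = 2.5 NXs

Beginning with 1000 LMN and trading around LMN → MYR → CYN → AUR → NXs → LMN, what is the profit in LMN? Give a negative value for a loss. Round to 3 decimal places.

1000 LMN × 1.16 = 1160 MYR
1160 MYR × 0.304 = 352.64 CYN
352.64 CYN × 1.73 = 610.0672 AUR
610.0672 AUR × 1.44 = 878.496768 NXs
878.496768 NXs × 1.09 = 957.56147712 LMN
Net change: 957.56147712 − 1000 = -42.43852288 LMN

-42.439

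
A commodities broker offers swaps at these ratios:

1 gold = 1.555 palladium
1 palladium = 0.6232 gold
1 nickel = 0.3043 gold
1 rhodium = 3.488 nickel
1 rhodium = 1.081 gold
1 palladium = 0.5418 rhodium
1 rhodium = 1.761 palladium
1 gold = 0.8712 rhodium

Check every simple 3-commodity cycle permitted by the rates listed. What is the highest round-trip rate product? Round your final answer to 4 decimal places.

0.9561

palladium→gold→rhodium→palladium: 0.6232 × 0.8712 × 1.761 = 0.95610
nickel→gold→rhodium→nickel: 0.3043 × 0.8712 × 3.488 = 0.92469
palladium→rhodium→gold→palladium: 0.5418 × 1.081 × 1.555 = 0.91074
Maximum is palladium→gold→rhodium→palladium at 0.9561; no arbitrage — every cycle loses value.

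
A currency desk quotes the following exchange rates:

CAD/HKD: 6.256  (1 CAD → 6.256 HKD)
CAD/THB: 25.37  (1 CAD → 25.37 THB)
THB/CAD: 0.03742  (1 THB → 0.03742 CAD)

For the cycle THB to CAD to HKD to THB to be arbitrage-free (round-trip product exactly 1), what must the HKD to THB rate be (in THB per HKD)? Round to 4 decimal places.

4.2717

Known legs of the cycle: 0.03742 × 6.256 = 0.23409952
For no arbitrage the full-cycle product must be 1, so the missing rate is 1 / 0.23409952 ≈ 4.271688.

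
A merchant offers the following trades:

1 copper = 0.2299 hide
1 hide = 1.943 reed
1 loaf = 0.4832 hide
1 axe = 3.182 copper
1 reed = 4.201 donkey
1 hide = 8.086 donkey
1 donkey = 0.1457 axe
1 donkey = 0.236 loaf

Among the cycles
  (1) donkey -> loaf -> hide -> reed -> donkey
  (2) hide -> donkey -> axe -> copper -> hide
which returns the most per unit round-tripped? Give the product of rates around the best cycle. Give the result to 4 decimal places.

(1) 0.236 × 0.4832 × 1.943 × 4.201 = 0.93082
(2) 8.086 × 0.1457 × 3.182 × 0.2299 = 0.86185
Highest is cycle (1) at 0.9308 (≤1, no arbitrage).

0.9308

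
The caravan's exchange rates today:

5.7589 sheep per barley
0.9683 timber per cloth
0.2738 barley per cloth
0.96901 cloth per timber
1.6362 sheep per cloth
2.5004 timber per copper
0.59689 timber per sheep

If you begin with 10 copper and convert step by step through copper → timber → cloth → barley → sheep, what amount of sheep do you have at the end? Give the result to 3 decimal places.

38.204

10 copper × 2.5004 = 25.004 timber
25.004 timber × 0.96901 = 24.22912604 cloth
24.22912604 cloth × 0.2738 = 6.633934709752 barley
6.633934709752 barley × 5.7589 = 38.2041665999907928 sheep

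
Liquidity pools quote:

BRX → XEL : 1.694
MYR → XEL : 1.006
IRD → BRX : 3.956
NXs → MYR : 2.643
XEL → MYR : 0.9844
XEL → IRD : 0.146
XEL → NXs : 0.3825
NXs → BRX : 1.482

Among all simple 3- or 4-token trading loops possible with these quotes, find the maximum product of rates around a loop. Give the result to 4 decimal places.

1.0170

XEL→NXs→MYR→XEL: 0.3825 × 2.643 × 1.006 = 1.01701
BRX→XEL→IRD→BRX: 1.694 × 0.146 × 3.956 = 0.97841
BRX→XEL→NXs→BRX: 1.694 × 0.3825 × 1.482 = 0.96027
Maximum is XEL→NXs→MYR→XEL at 1.0170; arbitrage exists.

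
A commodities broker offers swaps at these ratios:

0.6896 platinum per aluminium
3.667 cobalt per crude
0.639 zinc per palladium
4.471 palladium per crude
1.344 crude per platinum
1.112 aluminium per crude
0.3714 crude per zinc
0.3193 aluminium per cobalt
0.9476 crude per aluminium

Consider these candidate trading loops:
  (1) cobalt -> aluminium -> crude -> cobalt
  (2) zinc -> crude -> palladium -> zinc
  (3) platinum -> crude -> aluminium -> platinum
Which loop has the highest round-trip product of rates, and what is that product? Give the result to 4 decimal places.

(1) 0.3193 × 0.9476 × 3.667 = 1.10952
(2) 0.3714 × 4.471 × 0.639 = 1.06108
(3) 1.344 × 1.112 × 0.6896 = 1.03063
Highest is cycle (1) at 1.1095 (>1, arbitrage).

1.1095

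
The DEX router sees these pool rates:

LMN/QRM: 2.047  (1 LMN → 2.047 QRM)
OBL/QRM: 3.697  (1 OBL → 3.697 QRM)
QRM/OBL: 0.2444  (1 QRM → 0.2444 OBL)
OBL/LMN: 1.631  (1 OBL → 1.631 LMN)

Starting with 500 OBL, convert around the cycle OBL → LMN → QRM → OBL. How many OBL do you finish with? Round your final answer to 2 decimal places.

407.98

500 OBL × 1.631 = 815.5 LMN
815.5 LMN × 2.047 = 1669.3285 QRM
1669.3285 QRM × 0.2444 = 407.9838854 OBL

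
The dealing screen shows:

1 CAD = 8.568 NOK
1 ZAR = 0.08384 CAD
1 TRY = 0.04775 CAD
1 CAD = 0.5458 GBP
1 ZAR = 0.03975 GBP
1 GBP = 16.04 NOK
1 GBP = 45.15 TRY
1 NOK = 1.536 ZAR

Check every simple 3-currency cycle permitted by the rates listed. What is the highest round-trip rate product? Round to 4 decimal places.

CAD→GBP→TRY→CAD: 0.5458 × 45.15 × 0.04775 = 1.17670
ZAR→CAD→NOK→ZAR: 0.08384 × 8.568 × 1.536 = 1.10337
ZAR→GBP→NOK→ZAR: 0.03975 × 16.04 × 1.536 = 0.97934
Maximum is CAD→GBP→TRY→CAD at 1.1767; arbitrage exists.

1.1767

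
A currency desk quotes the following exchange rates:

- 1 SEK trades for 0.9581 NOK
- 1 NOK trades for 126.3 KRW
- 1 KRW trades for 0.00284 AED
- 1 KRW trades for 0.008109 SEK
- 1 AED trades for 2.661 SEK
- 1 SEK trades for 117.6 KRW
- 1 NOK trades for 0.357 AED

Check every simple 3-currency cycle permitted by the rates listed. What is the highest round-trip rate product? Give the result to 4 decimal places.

0.9813

SEK→NOK→KRW→SEK: 0.9581 × 126.3 × 0.008109 = 0.98125
SEK→NOK→AED→SEK: 0.9581 × 0.357 × 2.661 = 0.91017
SEK→KRW→AED→SEK: 117.6 × 0.00284 × 2.661 = 0.88873
Maximum is SEK→NOK→KRW→SEK at 0.9813; no arbitrage — every cycle loses value.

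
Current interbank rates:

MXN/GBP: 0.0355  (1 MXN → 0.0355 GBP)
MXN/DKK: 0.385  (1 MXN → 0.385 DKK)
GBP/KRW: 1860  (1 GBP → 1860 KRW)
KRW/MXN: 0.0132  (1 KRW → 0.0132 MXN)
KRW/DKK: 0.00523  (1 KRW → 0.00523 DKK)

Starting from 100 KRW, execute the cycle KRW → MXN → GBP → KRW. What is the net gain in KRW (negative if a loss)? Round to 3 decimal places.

100 KRW × 0.0132 = 1.32 MXN
1.32 MXN × 0.0355 = 0.04686 GBP
0.04686 GBP × 1860 = 87.1596 KRW
Net change: 87.1596 − 100 = -12.8404 KRW

-12.840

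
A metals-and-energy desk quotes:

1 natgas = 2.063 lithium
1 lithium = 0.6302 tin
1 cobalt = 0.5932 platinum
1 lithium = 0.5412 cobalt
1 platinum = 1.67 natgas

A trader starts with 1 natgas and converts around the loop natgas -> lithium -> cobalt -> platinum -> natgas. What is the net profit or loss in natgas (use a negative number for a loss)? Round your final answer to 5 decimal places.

1 natgas × 2.063 = 2.063 lithium
2.063 lithium × 0.5412 = 1.1164956 cobalt
1.1164956 cobalt × 0.5932 = 0.66230518992 platinum
0.66230518992 platinum × 1.67 = 1.1060496671664 natgas
Net change: 1.1060496671664 − 1 = 0.1060496671664 natgas

0.10605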